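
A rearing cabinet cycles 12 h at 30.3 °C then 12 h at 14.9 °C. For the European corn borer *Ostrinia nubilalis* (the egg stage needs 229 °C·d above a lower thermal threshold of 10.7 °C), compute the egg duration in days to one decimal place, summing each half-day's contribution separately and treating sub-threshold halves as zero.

19.2 days

Day half: max(0, 30.3 − 10.7) × 0.5 = 19.6 × 0.5 = 9.80 DD.
Night half: max(0, 14.9 − 10.7) × 0.5 = 4.2 × 0.5 = 2.10 DD.
Per 24 h: 11.90 DD/day.
Duration = 229 / 11.90 = 19.244 ≈ 19.2 days.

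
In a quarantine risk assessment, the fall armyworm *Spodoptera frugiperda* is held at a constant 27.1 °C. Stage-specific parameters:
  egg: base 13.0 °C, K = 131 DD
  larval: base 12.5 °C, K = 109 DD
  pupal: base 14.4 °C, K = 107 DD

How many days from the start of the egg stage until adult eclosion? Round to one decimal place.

egg: 131 / (27.1 − 13.0) = 131 / 14.1 = 9.291 d.
larval: 109 / (27.1 − 12.5) = 109 / 14.6 = 7.466 d.
pupal: 107 / (27.1 − 14.4) = 107 / 12.7 = 8.425 d.
Sum = 25.182 ≈ 25.2 days.

25.2 days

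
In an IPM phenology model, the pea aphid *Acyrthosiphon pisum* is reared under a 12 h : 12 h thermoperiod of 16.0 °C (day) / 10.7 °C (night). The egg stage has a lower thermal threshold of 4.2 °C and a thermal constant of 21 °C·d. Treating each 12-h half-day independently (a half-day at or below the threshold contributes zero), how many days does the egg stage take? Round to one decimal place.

Day half: max(0, 16.0 − 4.2) × 0.5 = 11.8 × 0.5 = 5.90 DD.
Night half: max(0, 10.7 − 4.2) × 0.5 = 6.5 × 0.5 = 3.25 DD.
Per 24 h: 9.15 DD/day.
Duration = 21 / 9.15 = 2.295 ≈ 2.3 days.

2.3 days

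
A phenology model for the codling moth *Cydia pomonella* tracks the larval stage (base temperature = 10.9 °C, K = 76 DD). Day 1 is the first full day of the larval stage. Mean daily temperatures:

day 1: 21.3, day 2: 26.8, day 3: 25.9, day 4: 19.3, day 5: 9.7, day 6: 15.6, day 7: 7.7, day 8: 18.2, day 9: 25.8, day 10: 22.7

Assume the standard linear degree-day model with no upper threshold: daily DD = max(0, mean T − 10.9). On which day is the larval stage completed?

day 9

Daily DD above 10.9 °C: 10.4, 15.9, 15.0, 8.4, 0.0, 4.7, 0.0, 7.3, 14.9, 11.8.
Cumulative: 10.4, 26.3, 41.3, 49.7, 49.7, 54.4, 54.4, 61.7, 76.6, 88.4.
The total first reaches 76 DD on day 9.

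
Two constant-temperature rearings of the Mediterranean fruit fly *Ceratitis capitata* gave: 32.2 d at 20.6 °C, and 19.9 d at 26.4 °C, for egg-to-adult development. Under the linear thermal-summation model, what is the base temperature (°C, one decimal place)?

Under the model K = D·(T − T_b), so D₁·(T₁ − T_b) = D₂·(T₂ − T_b).
32.2·(20.6 − T_b) = 19.9·(26.4 − T_b)
T_b = (32.2·20.6 − 19.9·26.4) / (32.2 − 19.9) = 137.96 / 12.3 = 11.216 °C ≈ 11.2 °C.

11.2 °C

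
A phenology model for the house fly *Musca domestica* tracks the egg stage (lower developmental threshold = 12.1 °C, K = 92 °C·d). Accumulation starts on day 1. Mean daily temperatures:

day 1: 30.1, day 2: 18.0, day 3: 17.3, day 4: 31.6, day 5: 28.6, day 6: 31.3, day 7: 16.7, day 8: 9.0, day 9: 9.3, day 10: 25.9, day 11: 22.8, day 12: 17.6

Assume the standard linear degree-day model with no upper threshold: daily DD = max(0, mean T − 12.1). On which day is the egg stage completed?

day 10

Daily DD above 12.1 °C: 18.0, 5.9, 5.2, 19.5, 16.5, 19.2, 4.6, 0.0, 0.0, 13.8, 10.7, 5.5.
Cumulative: 18.0, 23.9, 29.1, 48.6, 65.1, 84.3, 88.9, 88.9, 88.9, 102.7, 113.4, 118.9.
The total first reaches 92 DD on day 10.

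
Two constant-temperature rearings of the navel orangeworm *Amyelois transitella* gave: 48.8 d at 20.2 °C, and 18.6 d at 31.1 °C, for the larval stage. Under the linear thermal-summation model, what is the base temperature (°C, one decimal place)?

Under the model K = D·(T − T_b), so D₁·(T₁ − T_b) = D₂·(T₂ − T_b).
48.8·(20.2 − T_b) = 18.6·(31.1 − T_b)
T_b = (48.8·20.2 − 18.6·31.1) / (48.8 − 18.6) = 407.30 / 30.2 = 13.487 °C ≈ 13.5 °C.

13.5 °C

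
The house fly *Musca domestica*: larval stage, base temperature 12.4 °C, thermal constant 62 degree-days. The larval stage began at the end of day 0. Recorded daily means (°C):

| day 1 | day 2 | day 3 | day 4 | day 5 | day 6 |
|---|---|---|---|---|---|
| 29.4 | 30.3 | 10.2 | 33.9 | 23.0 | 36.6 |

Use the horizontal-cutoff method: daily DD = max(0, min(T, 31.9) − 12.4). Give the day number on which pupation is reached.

day 5

Daily DD above 12.4 °C (capped at 19.5): 17.0, 17.9, 0.0, 19.5, 10.6, 19.5.
Cumulative: 17.0, 34.9, 34.9, 54.4, 65.0, 84.5.
The total first reaches 62 DD on day 5.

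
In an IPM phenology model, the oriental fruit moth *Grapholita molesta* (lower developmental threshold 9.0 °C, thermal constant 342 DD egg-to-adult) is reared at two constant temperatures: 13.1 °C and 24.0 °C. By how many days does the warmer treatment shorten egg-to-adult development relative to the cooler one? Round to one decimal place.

60.6 days

At 13.1 °C: 342 / (13.1 − 9.0) = 342 / 4.1 = 83.415 d.
At 24.0 °C: 342 / (24.0 − 9.0) = 342 / 15.0 = 22.800 d.
Difference = |83.415 − 22.800| = 60.615 ≈ 60.6 days.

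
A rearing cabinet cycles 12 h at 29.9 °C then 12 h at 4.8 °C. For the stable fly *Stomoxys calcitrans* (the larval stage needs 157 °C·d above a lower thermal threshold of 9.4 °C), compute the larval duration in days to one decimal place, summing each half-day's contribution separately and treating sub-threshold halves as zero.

Day half: max(0, 29.9 − 9.4) × 0.5 = 20.5 × 0.5 = 10.25 DD.
Night half: max(0, 4.8 − 9.4) × 0.5 = 0.0 × 0.5 = 0.00 DD.
Per 24 h: 10.25 DD/day.
Duration = 157 / 10.25 = 15.317 ≈ 15.3 days.

15.3 days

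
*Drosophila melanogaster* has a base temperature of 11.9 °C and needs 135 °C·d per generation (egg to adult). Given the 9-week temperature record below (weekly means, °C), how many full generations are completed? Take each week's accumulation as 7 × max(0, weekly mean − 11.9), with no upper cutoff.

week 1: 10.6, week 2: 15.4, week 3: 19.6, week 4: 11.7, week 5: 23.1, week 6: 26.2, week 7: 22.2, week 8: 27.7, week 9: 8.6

Weekly DD (7 × max(0, T̄ − 11.9)): 0.0, 24.5, 53.9, 0.0, 78.4, 100.1, 72.1, 110.6, 0.0.
Season total = 439.6 DD.
Complete generations = ⌊439.6 / 135⌋ = 3.

3 generations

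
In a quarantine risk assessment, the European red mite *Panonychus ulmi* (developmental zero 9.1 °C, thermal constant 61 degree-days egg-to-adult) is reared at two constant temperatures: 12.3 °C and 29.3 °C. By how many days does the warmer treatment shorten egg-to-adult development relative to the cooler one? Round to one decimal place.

At 12.3 °C: 61 / (12.3 − 9.1) = 61 / 3.2 = 19.062 d.
At 29.3 °C: 61 / (29.3 − 9.1) = 61 / 20.2 = 3.020 d.
Difference = |19.062 − 3.020| = 16.043 ≈ 16.0 days.

16.0 days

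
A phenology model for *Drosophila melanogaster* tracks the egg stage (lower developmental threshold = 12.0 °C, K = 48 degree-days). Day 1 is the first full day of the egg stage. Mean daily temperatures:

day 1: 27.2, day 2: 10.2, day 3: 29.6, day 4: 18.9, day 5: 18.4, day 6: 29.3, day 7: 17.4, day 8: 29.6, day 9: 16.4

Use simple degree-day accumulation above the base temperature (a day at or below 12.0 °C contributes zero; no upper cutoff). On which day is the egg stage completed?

Daily DD above 12.0 °C: 15.2, 0.0, 17.6, 6.9, 6.4, 17.3, 5.4, 17.6, 4.4.
Cumulative: 15.2, 15.2, 32.8, 39.7, 46.1, 63.4, 68.8, 86.4, 90.8.
The total first reaches 48 DD on day 6.

day 6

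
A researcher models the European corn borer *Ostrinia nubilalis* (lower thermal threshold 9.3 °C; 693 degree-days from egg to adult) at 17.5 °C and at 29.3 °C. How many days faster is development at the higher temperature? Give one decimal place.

49.9 days

At 17.5 °C: 693 / (17.5 − 9.3) = 693 / 8.2 = 84.512 d.
At 29.3 °C: 693 / (29.3 − 9.3) = 693 / 20.0 = 34.650 d.
Difference = |84.512 − 34.650| = 49.862 ≈ 49.9 days.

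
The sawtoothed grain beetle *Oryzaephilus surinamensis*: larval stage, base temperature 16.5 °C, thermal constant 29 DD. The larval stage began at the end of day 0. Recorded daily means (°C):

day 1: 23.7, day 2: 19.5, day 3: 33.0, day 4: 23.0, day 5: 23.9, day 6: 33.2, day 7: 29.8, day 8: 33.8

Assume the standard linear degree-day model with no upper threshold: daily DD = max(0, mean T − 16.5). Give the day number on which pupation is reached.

Daily DD above 16.5 °C: 7.2, 3.0, 16.5, 6.5, 7.4, 16.7, 13.3, 17.3.
Cumulative: 7.2, 10.2, 26.7, 33.2, 40.6, 57.3, 70.6, 87.9.
The total first reaches 29 DD on day 4.

day 4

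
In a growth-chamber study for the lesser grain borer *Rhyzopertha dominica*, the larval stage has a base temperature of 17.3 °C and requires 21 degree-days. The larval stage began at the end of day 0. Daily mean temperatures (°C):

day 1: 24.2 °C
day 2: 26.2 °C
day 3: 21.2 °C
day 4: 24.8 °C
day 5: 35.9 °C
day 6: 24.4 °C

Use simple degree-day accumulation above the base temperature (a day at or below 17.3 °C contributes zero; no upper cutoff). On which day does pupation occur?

day 4

Daily DD above 17.3 °C: 6.9, 8.9, 3.9, 7.5, 18.6, 7.1.
Cumulative: 6.9, 15.8, 19.7, 27.2, 45.8, 52.9.
The total first reaches 21 DD on day 4.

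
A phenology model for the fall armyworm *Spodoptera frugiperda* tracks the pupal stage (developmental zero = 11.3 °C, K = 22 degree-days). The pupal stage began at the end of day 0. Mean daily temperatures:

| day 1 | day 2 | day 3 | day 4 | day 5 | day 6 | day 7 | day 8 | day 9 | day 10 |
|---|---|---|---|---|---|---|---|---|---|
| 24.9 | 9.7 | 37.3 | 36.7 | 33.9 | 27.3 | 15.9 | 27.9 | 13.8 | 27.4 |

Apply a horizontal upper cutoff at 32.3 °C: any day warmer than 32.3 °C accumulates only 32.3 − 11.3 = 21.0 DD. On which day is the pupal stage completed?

Daily DD above 11.3 °C (capped at 21.0): 13.6, 0.0, 21.0, 21.0, 21.0, 16.0, 4.6, 16.6, 2.5, 16.1.
Cumulative: 13.6, 13.6, 34.6, 55.6, 76.6, 92.6, 97.2, 113.8, 116.3, 132.4.
The total first reaches 22 DD on day 3.

day 3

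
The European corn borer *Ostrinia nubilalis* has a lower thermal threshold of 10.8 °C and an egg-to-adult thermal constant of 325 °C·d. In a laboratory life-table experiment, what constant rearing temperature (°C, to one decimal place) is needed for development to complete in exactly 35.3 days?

Required daily accumulation = 325 / 35.3 = 9.207 DD/day.
T = T_base + 9.207 = 10.8 + 9.207 = 20.007 ≈ 20.0 °C.

20.0 °C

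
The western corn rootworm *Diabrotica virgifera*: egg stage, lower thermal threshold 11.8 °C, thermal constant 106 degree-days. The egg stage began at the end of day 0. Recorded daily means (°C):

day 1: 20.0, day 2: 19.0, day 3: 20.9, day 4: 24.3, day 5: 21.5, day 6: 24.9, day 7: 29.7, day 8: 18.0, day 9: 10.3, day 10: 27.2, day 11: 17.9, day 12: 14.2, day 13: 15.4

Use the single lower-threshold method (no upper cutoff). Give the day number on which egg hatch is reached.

Daily DD above 11.8 °C: 8.2, 7.2, 9.1, 12.5, 9.7, 13.1, 17.9, 6.2, 0.0, 15.4, 6.1, 2.4, 3.6.
Cumulative: 8.2, 15.4, 24.5, 37.0, 46.7, 59.8, 77.7, 83.9, 83.9, 99.3, 105.4, 107.8, 111.4.
The total first reaches 106 DD on day 12.

day 12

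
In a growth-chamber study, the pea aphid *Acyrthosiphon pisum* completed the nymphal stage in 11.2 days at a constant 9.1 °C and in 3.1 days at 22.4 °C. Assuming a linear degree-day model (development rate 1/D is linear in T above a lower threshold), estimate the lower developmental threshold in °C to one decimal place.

Equal thermal constants: D₁(T₁ − T_b) = D₂(T₂ − T_b).
11.2·(9.1 − T_b) = 3.1·(22.4 − T_b)
T_b = (11.2·9.1 − 3.1·22.4) / (11.2 − 3.1) = 32.48 / 8.1 = 4.010 °C ≈ 4.0 °C.

4.0 °C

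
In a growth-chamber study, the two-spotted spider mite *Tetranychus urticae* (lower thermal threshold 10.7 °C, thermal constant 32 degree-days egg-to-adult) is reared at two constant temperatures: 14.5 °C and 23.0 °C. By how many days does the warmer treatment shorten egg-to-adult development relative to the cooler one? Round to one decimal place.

At 14.5 °C: 32 / (14.5 − 10.7) = 32 / 3.8 = 8.421 d.
At 23.0 °C: 32 / (23.0 − 10.7) = 32 / 12.3 = 2.602 d.
Difference = |8.421 − 2.602| = 5.819 ≈ 5.8 days.

5.8 days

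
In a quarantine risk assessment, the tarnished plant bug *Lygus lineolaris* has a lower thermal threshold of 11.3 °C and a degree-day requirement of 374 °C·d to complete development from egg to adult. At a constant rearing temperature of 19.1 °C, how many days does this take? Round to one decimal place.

47.9 days

Daily accumulation = 19.1 − 11.3 = 7.8 DD/day.
Duration = 374 / 7.8 = 47.949 ≈ 47.9 days.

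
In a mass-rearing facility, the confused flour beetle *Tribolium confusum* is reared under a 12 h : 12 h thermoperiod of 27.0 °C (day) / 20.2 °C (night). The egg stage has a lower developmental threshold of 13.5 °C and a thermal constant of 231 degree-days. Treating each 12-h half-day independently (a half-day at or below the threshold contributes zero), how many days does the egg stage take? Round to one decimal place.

Day half: max(0, 27.0 − 13.5) × 0.5 = 13.5 × 0.5 = 6.75 DD.
Night half: max(0, 20.2 − 13.5) × 0.5 = 6.7 × 0.5 = 3.35 DD.
Per 24 h: 10.10 DD/day.
Duration = 231 / 10.10 = 22.871 ≈ 22.9 days.

22.9 days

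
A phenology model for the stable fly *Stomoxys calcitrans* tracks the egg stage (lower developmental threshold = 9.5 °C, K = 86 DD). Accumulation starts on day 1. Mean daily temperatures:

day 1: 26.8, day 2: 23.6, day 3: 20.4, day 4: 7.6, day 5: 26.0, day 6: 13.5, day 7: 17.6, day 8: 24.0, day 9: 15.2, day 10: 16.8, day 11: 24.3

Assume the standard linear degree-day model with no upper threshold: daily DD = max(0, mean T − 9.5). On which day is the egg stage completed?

Daily DD above 9.5 °C: 17.3, 14.1, 10.9, 0.0, 16.5, 4.0, 8.1, 14.5, 5.7, 7.3, 14.8.
Cumulative: 17.3, 31.4, 42.3, 42.3, 58.8, 62.8, 70.9, 85.4, 91.1, 98.4, 113.2.
The total first reaches 86 DD on day 9.

day 9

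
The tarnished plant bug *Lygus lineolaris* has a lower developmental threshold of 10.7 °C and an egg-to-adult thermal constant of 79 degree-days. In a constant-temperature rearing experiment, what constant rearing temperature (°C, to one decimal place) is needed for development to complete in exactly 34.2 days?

13.0 °C

Required daily accumulation = 79 / 34.2 = 2.310 DD/day.
T = T_base + 2.310 = 10.7 + 2.310 = 13.010 ≈ 13.0 °C.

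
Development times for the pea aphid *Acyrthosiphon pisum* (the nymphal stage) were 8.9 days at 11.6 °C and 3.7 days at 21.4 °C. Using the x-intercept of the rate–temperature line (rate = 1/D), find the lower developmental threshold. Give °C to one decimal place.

4.6 °C

Under the model K = D·(T − T_b), so D₁·(T₁ − T_b) = D₂·(T₂ − T_b).
8.9·(11.6 − T_b) = 3.7·(21.4 − T_b)
T_b = (8.9·11.6 − 3.7·21.4) / (8.9 − 3.7) = 24.06 / 5.2 = 4.627 °C ≈ 4.6 °C.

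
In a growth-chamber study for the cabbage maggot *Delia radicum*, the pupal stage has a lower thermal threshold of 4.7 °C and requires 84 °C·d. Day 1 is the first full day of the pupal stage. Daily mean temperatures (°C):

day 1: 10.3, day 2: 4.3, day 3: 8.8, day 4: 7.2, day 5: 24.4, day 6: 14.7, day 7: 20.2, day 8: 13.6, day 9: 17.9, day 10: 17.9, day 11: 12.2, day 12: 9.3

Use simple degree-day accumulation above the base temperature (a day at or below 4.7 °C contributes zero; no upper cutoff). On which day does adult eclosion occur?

Daily DD above 4.7 °C: 5.6, 0.0, 4.1, 2.5, 19.7, 10.0, 15.5, 8.9, 13.2, 13.2, 7.5, 4.6.
Cumulative: 5.6, 5.6, 9.7, 12.2, 31.9, 41.9, 57.4, 66.3, 79.5, 92.7, 100.2, 104.8.
The total first reaches 84 DD on day 10.

day 10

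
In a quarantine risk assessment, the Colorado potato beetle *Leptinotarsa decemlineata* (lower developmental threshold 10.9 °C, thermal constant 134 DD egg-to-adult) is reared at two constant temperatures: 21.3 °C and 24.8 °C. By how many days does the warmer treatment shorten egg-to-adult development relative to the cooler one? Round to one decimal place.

At 21.3 °C: 134 / (21.3 − 10.9) = 134 / 10.4 = 12.885 d.
At 24.8 °C: 134 / (24.8 − 10.9) = 134 / 13.9 = 9.640 d.
Difference = |12.885 − 9.640| = 3.244 ≈ 3.2 days.

3.2 days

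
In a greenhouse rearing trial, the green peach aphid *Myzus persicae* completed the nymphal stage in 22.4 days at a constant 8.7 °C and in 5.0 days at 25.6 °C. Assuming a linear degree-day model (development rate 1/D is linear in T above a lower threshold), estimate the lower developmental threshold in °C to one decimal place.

Linear rate model ⇒ the product D·(T − T_b) is constant across temperatures.
22.4·(8.7 − T_b) = 5.0·(25.6 − T_b)
T_b = (22.4·8.7 − 5.0·25.6) / (22.4 − 5.0) = 66.88 / 17.4 = 3.844 °C ≈ 3.8 °C.

3.8 °C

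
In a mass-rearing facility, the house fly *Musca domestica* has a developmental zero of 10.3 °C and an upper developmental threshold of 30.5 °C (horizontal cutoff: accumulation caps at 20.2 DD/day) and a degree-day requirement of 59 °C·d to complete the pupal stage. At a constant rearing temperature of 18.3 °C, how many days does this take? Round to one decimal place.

Daily accumulation = 18.3 − 10.3 = 8.0 DD/day.
Duration = 59 / 8.0 = 7.375 ≈ 7.4 days.

7.4 days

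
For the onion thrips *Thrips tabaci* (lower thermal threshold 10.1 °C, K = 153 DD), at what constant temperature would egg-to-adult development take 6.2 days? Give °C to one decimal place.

Required daily accumulation = 153 / 6.2 = 24.677 DD/day.
T = T_base + 24.677 = 10.1 + 24.677 = 34.777 ≈ 34.8 °C.

34.8 °C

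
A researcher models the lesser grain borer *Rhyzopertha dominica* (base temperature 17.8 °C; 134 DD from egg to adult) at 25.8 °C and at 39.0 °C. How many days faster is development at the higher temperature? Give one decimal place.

At 25.8 °C: 134 / (25.8 − 17.8) = 134 / 8.0 = 16.750 d.
At 39.0 °C: 134 / (39.0 − 17.8) = 134 / 21.2 = 6.321 d.
Difference = |16.750 − 6.321| = 10.429 ≈ 10.4 days.

10.4 days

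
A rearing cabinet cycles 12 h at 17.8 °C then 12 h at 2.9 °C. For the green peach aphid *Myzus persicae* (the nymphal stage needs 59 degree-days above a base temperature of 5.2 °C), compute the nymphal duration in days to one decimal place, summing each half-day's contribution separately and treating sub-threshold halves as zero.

Day half: max(0, 17.8 − 5.2) × 0.5 = 12.6 × 0.5 = 6.30 DD.
Night half: max(0, 2.9 − 5.2) × 0.5 = 0.0 × 0.5 = 0.00 DD.
Per 24 h: 6.30 DD/day.
Duration = 59 / 6.30 = 9.365 ≈ 9.4 days.

9.4 days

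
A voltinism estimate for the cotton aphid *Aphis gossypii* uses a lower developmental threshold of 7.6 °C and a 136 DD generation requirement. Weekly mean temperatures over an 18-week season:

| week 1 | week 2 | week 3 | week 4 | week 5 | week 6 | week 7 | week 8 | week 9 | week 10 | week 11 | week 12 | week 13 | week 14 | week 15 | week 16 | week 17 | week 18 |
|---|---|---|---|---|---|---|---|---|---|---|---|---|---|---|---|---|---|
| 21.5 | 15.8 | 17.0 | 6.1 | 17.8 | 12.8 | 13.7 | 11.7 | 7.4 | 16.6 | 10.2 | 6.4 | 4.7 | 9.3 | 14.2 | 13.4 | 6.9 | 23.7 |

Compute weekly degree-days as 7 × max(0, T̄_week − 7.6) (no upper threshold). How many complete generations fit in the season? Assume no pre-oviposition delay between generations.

5 generations

Weekly DD (7 × max(0, T̄ − 7.6)): 97.3, 57.4, 65.8, 0.0, 71.4, 36.4, 42.7, 28.7, 0.0, 63.0, 18.2, 0.0, 0.0, 11.9, 46.2, 40.6, 0.0, 112.7.
Season total = 692.3 DD.
Complete generations = ⌊692.3 / 136⌋ = 5.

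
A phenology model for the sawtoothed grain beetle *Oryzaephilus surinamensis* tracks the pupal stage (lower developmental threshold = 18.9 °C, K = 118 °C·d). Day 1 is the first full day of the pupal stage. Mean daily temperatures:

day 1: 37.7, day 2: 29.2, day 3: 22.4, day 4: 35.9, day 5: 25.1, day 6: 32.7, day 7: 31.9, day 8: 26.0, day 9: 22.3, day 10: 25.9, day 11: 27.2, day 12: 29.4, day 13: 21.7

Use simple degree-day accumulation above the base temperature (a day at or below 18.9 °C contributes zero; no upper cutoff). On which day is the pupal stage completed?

Daily DD above 18.9 °C: 18.8, 10.3, 3.5, 17.0, 6.2, 13.8, 13.0, 7.1, 3.4, 7.0, 8.3, 10.5, 2.8.
Cumulative: 18.8, 29.1, 32.6, 49.6, 55.8, 69.6, 82.6, 89.7, 93.1, 100.1, 108.4, 118.9, 121.7.
The total first reaches 118 DD on day 12.

day 12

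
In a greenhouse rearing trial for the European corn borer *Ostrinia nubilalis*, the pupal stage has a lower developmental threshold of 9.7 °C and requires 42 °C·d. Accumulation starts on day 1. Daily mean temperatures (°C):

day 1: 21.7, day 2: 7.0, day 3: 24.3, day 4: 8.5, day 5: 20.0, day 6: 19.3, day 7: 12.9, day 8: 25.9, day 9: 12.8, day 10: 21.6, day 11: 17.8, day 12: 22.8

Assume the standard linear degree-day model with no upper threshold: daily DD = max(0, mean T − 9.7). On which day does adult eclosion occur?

day 6

Daily DD above 9.7 °C: 12.0, 0.0, 14.6, 0.0, 10.3, 9.6, 3.2, 16.2, 3.1, 11.9, 8.1, 13.1.
Cumulative: 12.0, 12.0, 26.6, 26.6, 36.9, 46.5, 49.7, 65.9, 69.0, 80.9, 89.0, 102.1.
The total first reaches 42 DD on day 6.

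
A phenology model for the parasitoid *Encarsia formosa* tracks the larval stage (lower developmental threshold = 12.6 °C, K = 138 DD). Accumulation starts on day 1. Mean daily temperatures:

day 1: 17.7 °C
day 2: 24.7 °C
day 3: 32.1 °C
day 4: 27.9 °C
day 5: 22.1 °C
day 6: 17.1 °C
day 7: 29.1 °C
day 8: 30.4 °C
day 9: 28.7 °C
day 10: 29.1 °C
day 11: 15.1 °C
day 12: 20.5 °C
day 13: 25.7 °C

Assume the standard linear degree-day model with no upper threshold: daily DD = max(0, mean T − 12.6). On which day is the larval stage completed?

Daily DD above 12.6 °C: 5.1, 12.1, 19.5, 15.3, 9.5, 4.5, 16.5, 17.8, 16.1, 16.5, 2.5, 7.9, 13.1.
Cumulative: 5.1, 17.2, 36.7, 52.0, 61.5, 66.0, 82.5, 100.3, 116.4, 132.9, 135.4, 143.3, 156.4.
The total first reaches 138 DD on day 12.

day 12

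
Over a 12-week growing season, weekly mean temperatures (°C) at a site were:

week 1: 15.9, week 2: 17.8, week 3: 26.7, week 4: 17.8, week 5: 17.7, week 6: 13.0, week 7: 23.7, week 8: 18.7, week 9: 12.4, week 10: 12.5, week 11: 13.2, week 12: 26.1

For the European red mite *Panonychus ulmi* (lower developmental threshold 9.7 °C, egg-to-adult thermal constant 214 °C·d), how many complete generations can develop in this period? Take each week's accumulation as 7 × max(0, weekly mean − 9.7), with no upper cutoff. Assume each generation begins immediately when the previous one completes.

Weekly DD (7 × max(0, T̄ − 9.7)): 43.4, 56.7, 119.0, 56.7, 56.0, 23.1, 98.0, 63.0, 18.9, 19.6, 24.5, 114.8.
Season total = 693.7 DD.
Complete generations = ⌊693.7 / 214⌋ = 3.

3 generations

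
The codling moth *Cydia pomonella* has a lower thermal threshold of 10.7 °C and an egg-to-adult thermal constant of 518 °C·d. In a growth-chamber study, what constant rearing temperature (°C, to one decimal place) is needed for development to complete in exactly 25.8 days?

Required daily accumulation = 518 / 25.8 = 20.078 DD/day.
T = T_base + 20.078 = 10.7 + 20.078 = 30.778 ≈ 30.8 °C.

30.8 °C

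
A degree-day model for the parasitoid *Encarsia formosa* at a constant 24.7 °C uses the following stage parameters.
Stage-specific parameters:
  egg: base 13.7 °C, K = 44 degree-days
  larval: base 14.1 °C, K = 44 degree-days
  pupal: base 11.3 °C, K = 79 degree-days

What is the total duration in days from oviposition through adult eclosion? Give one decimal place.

14.0 days

egg: 44 / (24.7 − 13.7) = 44 / 11.0 = 4.000 d.
larval: 44 / (24.7 − 14.1) = 44 / 10.6 = 4.151 d.
pupal: 79 / (24.7 − 11.3) = 79 / 13.4 = 5.896 d.
Sum = 14.046 ≈ 14.0 days.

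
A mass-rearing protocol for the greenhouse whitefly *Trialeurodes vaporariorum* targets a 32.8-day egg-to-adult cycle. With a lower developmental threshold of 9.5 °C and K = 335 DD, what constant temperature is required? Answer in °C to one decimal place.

19.7 °C

Required daily accumulation = 335 / 32.8 = 10.213 DD/day.
T = T_base + 10.213 = 9.5 + 10.213 = 19.713 ≈ 19.7 °C.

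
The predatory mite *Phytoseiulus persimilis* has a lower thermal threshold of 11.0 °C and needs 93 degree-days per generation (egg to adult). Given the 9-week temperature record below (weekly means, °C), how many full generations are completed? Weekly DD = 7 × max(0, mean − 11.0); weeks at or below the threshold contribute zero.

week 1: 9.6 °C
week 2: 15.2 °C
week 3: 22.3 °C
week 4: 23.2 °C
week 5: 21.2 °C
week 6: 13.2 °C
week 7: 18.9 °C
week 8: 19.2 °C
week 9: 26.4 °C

5 generations

Weekly DD (7 × max(0, T̄ − 11.0)): 0.0, 29.4, 79.1, 85.4, 71.4, 15.4, 55.3, 57.4, 107.8.
Season total = 501.2 DD.
Complete generations = ⌊501.2 / 93⌋ = 5.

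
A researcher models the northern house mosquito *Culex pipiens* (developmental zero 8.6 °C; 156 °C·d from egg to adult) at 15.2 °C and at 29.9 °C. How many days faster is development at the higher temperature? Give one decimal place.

At 15.2 °C: 156 / (15.2 − 8.6) = 156 / 6.6 = 23.636 d.
At 29.9 °C: 156 / (29.9 − 8.6) = 156 / 21.3 = 7.324 d.
Difference = |23.636 − 7.324| = 16.312 ≈ 16.3 days.

16.3 days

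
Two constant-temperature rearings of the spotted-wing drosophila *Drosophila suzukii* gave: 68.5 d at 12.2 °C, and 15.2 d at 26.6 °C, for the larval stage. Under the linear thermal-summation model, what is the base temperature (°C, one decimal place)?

8.1 °C

Equal thermal constants: D₁(T₁ − T_b) = D₂(T₂ − T_b).
68.5·(12.2 − T_b) = 15.2·(26.6 − T_b)
T_b = (68.5·12.2 − 15.2·26.6) / (68.5 − 15.2) = 431.38 / 53.3 = 8.093 °C ≈ 8.1 °C.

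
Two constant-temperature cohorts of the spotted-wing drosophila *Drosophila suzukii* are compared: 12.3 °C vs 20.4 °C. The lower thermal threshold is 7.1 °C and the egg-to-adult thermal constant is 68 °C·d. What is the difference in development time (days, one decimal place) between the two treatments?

8.0 days

At 12.3 °C: 68 / (12.3 − 7.1) = 68 / 5.2 = 13.077 d.
At 20.4 °C: 68 / (20.4 − 7.1) = 68 / 13.3 = 5.113 d.
Difference = |13.077 − 5.113| = 7.964 ≈ 8.0 days.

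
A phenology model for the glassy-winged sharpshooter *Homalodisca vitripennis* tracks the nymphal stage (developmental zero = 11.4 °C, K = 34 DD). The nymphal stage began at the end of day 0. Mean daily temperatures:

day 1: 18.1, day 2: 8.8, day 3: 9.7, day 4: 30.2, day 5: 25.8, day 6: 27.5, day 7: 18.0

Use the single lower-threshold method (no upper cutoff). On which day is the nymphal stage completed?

day 5

Daily DD above 11.4 °C: 6.7, 0.0, 0.0, 18.8, 14.4, 16.1, 6.6.
Cumulative: 6.7, 6.7, 6.7, 25.5, 39.9, 56.0, 62.6.
The total first reaches 34 DD on day 5.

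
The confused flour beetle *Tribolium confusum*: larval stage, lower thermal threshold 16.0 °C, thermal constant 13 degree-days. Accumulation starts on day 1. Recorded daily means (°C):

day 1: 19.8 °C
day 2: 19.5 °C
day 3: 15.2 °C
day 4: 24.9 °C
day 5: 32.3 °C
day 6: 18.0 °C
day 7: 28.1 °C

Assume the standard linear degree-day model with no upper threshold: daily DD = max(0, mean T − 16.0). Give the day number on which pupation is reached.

Daily DD above 16.0 °C: 3.8, 3.5, 0.0, 8.9, 16.3, 2.0, 12.1.
Cumulative: 3.8, 7.3, 7.3, 16.2, 32.5, 34.5, 46.6.
The total first reaches 13 DD on day 4.

day 4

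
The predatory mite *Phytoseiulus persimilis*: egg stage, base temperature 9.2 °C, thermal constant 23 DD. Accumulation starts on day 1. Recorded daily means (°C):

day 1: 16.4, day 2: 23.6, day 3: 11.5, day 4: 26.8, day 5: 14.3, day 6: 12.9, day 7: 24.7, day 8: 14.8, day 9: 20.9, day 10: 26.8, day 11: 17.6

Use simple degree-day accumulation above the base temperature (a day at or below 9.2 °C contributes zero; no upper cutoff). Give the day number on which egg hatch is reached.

day 3

Daily DD above 9.2 °C: 7.2, 14.4, 2.3, 17.6, 5.1, 3.7, 15.5, 5.6, 11.7, 17.6, 8.4.
Cumulative: 7.2, 21.6, 23.9, 41.5, 46.6, 50.3, 65.8, 71.4, 83.1, 100.7, 109.1.
The total first reaches 23 DD on day 3.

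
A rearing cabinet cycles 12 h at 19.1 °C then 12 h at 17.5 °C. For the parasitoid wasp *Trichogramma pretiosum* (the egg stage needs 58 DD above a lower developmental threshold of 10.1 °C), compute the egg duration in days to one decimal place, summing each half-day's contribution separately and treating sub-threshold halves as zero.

Day half: max(0, 19.1 − 10.1) × 0.5 = 9.0 × 0.5 = 4.50 DD.
Night half: max(0, 17.5 − 10.1) × 0.5 = 7.4 × 0.5 = 3.70 DD.
Per 24 h: 8.20 DD/day.
Duration = 58 / 8.20 = 7.073 ≈ 7.1 days.

7.1 days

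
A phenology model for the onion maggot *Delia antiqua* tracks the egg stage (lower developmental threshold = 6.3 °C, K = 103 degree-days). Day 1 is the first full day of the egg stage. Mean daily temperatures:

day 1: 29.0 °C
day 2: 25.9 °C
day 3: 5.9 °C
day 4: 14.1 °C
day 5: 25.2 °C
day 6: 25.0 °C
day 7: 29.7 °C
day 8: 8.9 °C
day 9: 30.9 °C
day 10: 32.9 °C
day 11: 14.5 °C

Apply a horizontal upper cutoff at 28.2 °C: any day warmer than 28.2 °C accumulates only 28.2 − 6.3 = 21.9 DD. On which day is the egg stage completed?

day 7

Daily DD above 6.3 °C (capped at 21.9): 21.9, 19.6, 0.0, 7.8, 18.9, 18.7, 21.9, 2.6, 21.9, 21.9, 8.2.
Cumulative: 21.9, 41.5, 41.5, 49.3, 68.2, 86.9, 108.8, 111.4, 133.3, 155.2, 163.4.
The total first reaches 103 DD on day 7.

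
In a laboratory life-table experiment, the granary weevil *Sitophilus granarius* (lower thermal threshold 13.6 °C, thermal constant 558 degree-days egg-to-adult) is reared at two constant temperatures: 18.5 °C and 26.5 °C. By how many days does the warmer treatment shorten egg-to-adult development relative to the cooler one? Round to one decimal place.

At 18.5 °C: 558 / (18.5 − 13.6) = 558 / 4.9 = 113.878 d.
At 26.5 °C: 558 / (26.5 − 13.6) = 558 / 12.9 = 43.256 d.
Difference = |113.878 − 43.256| = 70.622 ≈ 70.6 days.

70.6 days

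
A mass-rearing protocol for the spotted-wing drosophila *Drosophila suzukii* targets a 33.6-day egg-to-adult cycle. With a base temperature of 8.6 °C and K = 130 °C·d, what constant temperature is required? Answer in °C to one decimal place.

Required daily accumulation = 130 / 33.6 = 3.869 DD/day.
T = T_base + 3.869 = 8.6 + 3.869 = 12.469 ≈ 12.5 °C.

12.5 °C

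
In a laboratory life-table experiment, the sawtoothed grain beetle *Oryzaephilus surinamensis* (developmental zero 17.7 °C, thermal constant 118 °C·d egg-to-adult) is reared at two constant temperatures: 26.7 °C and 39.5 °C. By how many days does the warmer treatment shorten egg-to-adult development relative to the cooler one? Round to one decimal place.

7.7 days

At 26.7 °C: 118 / (26.7 − 17.7) = 118 / 9.0 = 13.111 d.
At 39.5 °C: 118 / (39.5 − 17.7) = 118 / 21.8 = 5.413 d.
Difference = |13.111 − 5.413| = 7.698 ≈ 7.7 days.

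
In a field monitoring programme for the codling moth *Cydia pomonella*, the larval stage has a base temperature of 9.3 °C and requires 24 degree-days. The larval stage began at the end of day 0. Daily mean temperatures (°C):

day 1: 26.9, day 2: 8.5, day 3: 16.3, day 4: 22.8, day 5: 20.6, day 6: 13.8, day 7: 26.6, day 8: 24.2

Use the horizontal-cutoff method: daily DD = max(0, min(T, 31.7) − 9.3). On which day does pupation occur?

Daily DD above 9.3 °C (capped at 22.4): 17.6, 0.0, 7.0, 13.5, 11.3, 4.5, 17.3, 14.9.
Cumulative: 17.6, 17.6, 24.6, 38.1, 49.4, 53.9, 71.2, 86.1.
The total first reaches 24 DD on day 3.

day 3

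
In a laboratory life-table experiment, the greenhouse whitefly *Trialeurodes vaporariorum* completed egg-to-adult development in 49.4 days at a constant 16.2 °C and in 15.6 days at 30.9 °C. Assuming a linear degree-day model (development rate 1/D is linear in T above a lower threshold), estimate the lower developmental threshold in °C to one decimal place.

9.4 °C

Linear rate model ⇒ the product D·(T − T_b) is constant across temperatures.
49.4·(16.2 − T_b) = 15.6·(30.9 − T_b)
T_b = (49.4·16.2 − 15.6·30.9) / (49.4 − 15.6) = 318.24 / 33.8 = 9.415 °C ≈ 9.4 °C.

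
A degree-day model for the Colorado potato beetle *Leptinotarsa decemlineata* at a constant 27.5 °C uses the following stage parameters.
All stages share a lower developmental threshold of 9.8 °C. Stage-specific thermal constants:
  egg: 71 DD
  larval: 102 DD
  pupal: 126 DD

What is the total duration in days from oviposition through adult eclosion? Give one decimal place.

16.9 days

Daily accumulation at 27.5 °C = 27.5 − 9.8 = 17.7 DD/day.
Total K = 71 + 102 + 126 = 299 DD.
Total duration = 299 / 17.7 = 16.893 ≈ 16.9 days.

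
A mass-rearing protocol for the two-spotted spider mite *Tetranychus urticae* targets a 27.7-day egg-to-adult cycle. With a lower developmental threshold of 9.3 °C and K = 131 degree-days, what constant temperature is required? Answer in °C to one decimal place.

Required daily accumulation = 131 / 27.7 = 4.729 DD/day.
T = T_base + 4.729 = 9.3 + 4.729 = 14.029 ≈ 14.0 °C.

14.0 °C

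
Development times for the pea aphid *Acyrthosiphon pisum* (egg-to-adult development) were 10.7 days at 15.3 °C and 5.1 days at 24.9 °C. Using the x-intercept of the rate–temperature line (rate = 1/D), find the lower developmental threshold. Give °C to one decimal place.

6.6 °C

Linear rate model ⇒ the product D·(T − T_b) is constant across temperatures.
10.7·(15.3 − T_b) = 5.1·(24.9 − T_b)
T_b = (10.7·15.3 − 5.1·24.9) / (10.7 − 5.1) = 36.72 / 5.6 = 6.557 °C ≈ 6.6 °C.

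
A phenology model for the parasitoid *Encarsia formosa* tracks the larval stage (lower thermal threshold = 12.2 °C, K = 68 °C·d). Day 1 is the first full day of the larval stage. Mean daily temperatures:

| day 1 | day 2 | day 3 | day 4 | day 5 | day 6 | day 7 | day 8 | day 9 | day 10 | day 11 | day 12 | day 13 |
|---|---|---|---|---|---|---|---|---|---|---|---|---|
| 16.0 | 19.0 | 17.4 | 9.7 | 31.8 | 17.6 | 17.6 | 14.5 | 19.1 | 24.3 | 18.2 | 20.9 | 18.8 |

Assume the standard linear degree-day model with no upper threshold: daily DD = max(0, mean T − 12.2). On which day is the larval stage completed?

Daily DD above 12.2 °C: 3.8, 6.8, 5.2, 0.0, 19.6, 5.4, 5.4, 2.3, 6.9, 12.1, 6.0, 8.7, 6.6.
Cumulative: 3.8, 10.6, 15.8, 15.8, 35.4, 40.8, 46.2, 48.5, 55.4, 67.5, 73.5, 82.2, 88.8.
The total first reaches 68 DD on day 11.

day 11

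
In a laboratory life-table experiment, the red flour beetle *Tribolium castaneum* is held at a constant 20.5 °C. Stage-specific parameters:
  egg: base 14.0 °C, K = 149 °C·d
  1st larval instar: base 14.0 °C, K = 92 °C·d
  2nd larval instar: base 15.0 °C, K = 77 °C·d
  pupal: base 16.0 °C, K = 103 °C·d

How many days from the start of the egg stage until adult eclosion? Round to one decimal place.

74.0 days

egg: 149 / (20.5 − 14.0) = 149 / 6.5 = 22.923 d.
1st larval instar: 92 / (20.5 − 14.0) = 92 / 6.5 = 14.154 d.
2nd larval instar: 77 / (20.5 − 15.0) = 77 / 5.5 = 14.000 d.
pupal: 103 / (20.5 − 16.0) = 103 / 4.5 = 22.889 d.
Sum = 73.966 ≈ 74.0 days.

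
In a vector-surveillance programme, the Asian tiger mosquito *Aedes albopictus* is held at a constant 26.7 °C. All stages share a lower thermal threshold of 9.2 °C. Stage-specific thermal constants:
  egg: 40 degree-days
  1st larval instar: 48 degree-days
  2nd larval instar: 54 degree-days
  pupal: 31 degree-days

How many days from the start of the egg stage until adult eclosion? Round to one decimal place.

Daily accumulation at 26.7 °C = 26.7 − 9.2 = 17.5 DD/day.
Total K = 40 + 48 + 54 + 31 = 173 DD.
Total duration = 173 / 17.5 = 9.886 ≈ 9.9 days.

9.9 days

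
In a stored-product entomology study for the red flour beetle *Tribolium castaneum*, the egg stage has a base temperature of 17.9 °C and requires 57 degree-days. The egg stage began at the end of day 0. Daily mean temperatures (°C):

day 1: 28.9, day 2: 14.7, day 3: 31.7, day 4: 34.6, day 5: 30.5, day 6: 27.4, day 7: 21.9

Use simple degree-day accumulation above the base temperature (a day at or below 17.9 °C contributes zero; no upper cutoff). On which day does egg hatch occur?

day 6

Daily DD above 17.9 °C: 11.0, 0.0, 13.8, 16.7, 12.6, 9.5, 4.0.
Cumulative: 11.0, 11.0, 24.8, 41.5, 54.1, 63.6, 67.6.
The total first reaches 57 DD on day 6.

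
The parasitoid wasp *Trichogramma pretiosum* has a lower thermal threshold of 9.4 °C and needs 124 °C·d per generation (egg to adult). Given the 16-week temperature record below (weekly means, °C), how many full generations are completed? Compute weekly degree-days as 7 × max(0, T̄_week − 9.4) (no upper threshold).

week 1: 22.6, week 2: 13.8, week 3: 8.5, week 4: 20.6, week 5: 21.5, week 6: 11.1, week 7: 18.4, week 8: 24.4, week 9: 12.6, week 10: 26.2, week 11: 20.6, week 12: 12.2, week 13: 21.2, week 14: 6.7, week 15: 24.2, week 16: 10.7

Weekly DD (7 × max(0, T̄ − 9.4)): 92.4, 30.8, 0.0, 78.4, 84.7, 11.9, 63.0, 105.0, 22.4, 117.6, 78.4, 19.6, 82.6, 0.0, 103.6, 9.1.
Season total = 899.5 DD.
Complete generations = ⌊899.5 / 124⌋ = 7.

7 generations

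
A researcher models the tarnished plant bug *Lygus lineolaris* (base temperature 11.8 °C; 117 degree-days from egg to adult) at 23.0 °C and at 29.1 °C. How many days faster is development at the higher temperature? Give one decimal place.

3.7 days

At 23.0 °C: 117 / (23.0 − 11.8) = 117 / 11.2 = 10.446 d.
At 29.1 °C: 117 / (29.1 − 11.8) = 117 / 17.3 = 6.763 d.
Difference = |10.446 − 6.763| = 3.683 ≈ 3.7 days.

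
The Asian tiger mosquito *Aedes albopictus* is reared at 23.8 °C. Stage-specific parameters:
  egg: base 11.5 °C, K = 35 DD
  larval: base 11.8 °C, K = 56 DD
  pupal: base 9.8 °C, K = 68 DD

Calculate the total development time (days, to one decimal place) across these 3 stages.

egg: 35 / (23.8 − 11.5) = 35 / 12.3 = 2.846 d.
larval: 56 / (23.8 − 11.8) = 56 / 12.0 = 4.667 d.
pupal: 68 / (23.8 − 9.8) = 68 / 14.0 = 4.857 d.
Sum = 12.369 ≈ 12.4 days.

12.4 days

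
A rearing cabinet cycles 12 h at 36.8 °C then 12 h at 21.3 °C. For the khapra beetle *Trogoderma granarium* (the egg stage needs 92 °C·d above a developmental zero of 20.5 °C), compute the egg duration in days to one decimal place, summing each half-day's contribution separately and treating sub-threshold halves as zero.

Day half: max(0, 36.8 − 20.5) × 0.5 = 16.3 × 0.5 = 8.15 DD.
Night half: max(0, 21.3 − 20.5) × 0.5 = 0.8 × 0.5 = 0.40 DD.
Per 24 h: 8.55 DD/day.
Duration = 92 / 8.55 = 10.760 ≈ 10.8 days.

10.8 days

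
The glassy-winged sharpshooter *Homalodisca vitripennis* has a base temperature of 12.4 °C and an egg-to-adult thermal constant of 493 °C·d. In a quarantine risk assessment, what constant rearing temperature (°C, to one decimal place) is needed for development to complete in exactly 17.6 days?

Required daily accumulation = 493 / 17.6 = 28.011 DD/day.
T = T_base + 28.011 = 12.4 + 28.011 = 40.411 ≈ 40.4 °C.

40.4 °C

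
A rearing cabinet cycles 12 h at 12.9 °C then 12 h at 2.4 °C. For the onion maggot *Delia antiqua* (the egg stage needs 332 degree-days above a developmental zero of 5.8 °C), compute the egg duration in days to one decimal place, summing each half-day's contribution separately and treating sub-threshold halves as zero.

93.5 days

Day half: max(0, 12.9 − 5.8) × 0.5 = 7.1 × 0.5 = 3.55 DD.
Night half: max(0, 2.4 − 5.8) × 0.5 = 0.0 × 0.5 = 0.00 DD.
Per 24 h: 3.55 DD/day.
Duration = 332 / 3.55 = 93.521 ≈ 93.5 days.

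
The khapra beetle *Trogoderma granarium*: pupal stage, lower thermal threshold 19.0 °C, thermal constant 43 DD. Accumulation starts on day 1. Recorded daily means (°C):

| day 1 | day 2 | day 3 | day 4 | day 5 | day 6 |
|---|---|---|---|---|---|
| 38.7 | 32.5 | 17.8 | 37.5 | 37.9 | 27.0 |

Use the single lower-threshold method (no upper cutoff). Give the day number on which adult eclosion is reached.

Daily DD above 19.0 °C: 19.7, 13.5, 0.0, 18.5, 18.9, 8.0.
Cumulative: 19.7, 33.2, 33.2, 51.7, 70.6, 78.6.
The total first reaches 43 DD on day 4.

day 4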